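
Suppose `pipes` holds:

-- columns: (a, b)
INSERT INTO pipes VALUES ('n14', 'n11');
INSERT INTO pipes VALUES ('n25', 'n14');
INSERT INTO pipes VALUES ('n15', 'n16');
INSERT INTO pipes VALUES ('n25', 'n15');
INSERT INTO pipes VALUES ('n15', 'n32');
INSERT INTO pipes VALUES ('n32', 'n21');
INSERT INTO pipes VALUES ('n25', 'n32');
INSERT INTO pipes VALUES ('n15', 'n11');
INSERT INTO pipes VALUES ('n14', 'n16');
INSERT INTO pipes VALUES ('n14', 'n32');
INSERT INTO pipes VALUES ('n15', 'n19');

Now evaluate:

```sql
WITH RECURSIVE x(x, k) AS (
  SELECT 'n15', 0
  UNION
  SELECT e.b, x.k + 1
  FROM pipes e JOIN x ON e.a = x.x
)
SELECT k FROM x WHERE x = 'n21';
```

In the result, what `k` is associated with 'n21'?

2

Base: (n15, k=0).
Iteration 1: edges from {n15} -> (n11, k=1), (n16, k=1), (n19, k=1), (n32, k=1).
Iteration 2: edges from {n11,n16,n19,n32} -> (n21, k=2).
Iteration 3: no outgoing edges from {n21}; recursion stops.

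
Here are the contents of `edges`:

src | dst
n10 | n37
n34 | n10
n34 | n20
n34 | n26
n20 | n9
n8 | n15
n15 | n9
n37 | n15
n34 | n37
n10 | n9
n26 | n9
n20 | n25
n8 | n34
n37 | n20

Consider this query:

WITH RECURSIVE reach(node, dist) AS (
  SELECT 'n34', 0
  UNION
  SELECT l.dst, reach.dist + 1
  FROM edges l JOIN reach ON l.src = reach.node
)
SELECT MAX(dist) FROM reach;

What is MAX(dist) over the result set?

Base: (n34, dist=0).
Iteration 1: edges from {n34} -> (n10, dist=1), (n20, dist=1), (n26, dist=1), (n37, dist=1).
Iteration 2: edges from {n10,n20,n26,n37} -> (n15, dist=2), (n20, dist=2), (n25, dist=2), (n37, dist=2), (n9, dist=2). [UNION drops 2 duplicate row(s)]
Iteration 3: edges from {n15,n20,n25,n37,n9} -> (n15, dist=3), (n20, dist=3), (n25, dist=3), (n9, dist=3). [UNION drops 1 duplicate row(s)]
Iteration 4: edges from {n15,n20,n25,n9} -> (n25, dist=4), (n9, dist=4). [UNION drops 1 duplicate row(s)]
Iteration 5: no outgoing edges from {n25,n9}; recursion stops.
dist values: 0, 1, 1, 1, 1, 2, 2, 2, 2, 2, 3, 3, 3, 3, 4, 4; the maximum is 4.

4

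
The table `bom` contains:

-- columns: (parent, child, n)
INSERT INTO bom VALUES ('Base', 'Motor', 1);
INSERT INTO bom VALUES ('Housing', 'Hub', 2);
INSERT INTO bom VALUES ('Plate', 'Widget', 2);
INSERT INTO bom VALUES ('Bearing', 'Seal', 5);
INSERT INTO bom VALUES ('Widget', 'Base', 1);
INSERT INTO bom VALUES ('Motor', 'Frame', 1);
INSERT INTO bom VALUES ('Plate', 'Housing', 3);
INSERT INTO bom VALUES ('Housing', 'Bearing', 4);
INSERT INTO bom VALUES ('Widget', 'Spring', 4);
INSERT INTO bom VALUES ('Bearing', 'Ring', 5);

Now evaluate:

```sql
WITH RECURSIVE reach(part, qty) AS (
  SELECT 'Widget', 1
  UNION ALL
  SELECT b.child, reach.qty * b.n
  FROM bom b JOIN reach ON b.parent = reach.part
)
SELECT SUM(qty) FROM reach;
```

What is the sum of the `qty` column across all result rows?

Base: (Widget, qty=1).
Iteration 1: components of {Widget} -> Base = 1*1 = 1, Spring = 1*4 = 4.
Iteration 2: components of {Base,Spring} -> Motor = 1*1 = 1.
Iteration 3: components of {Motor} -> Frame = 1*1 = 1.
Iteration 4: no further components; recursion stops.
SUM(qty) = 1 + 1 + 4 + 1 + 1 = 8.

8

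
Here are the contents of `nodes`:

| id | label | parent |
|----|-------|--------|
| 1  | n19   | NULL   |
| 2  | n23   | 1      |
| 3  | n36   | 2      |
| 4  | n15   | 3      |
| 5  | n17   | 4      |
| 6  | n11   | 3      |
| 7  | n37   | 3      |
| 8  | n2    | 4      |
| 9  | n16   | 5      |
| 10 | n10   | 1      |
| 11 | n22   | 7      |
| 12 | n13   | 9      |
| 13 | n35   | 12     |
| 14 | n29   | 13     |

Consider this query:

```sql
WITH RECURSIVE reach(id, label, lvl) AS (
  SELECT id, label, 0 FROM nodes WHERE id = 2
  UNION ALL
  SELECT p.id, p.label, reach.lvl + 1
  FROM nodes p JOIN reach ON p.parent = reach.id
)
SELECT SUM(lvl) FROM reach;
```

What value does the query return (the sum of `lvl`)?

38

Base: id=2 (n23) at lvl 0.
Iteration 1: rows with parent in {2} -> n36 (id 3, lvl 1).
Iteration 2: rows with parent in {3} -> n15 (id 4, lvl 2), n11 (id 6, lvl 2), n37 (id 7, lvl 2).
Iteration 3: rows with parent in {4,6,7} -> n17 (id 5, lvl 3), n2 (id 8, lvl 3), n22 (id 11, lvl 3).
Iteration 4: rows with parent in {5,8,11} -> n16 (id 9, lvl 4).
Iteration 5: rows with parent in {9} -> n13 (id 12, lvl 5).
Iteration 6: rows with parent in {12} -> n35 (id 13, lvl 6).
Iteration 7: rows with parent in {13} -> n29 (id 14, lvl 7).
Iteration 8: no rows with parent in {14}; recursion stops.
SUM(lvl) = 0 + 1 + 2 + 2 + 2 + 3 + 3 + 3 + 4 + 5 + 6 + 7 = 38.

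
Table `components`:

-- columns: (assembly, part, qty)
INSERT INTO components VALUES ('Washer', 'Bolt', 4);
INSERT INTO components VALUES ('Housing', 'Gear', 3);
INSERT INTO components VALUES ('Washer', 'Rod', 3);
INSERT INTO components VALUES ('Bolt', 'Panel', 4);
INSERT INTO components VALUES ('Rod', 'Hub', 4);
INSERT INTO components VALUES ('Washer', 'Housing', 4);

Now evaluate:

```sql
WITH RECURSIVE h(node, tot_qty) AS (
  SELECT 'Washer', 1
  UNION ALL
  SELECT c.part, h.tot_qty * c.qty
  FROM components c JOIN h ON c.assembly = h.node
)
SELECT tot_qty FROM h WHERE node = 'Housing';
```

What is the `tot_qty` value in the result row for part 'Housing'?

Base: (Washer, tot_qty=1).
Iteration 1: components of {Washer} -> Bolt = 1*4 = 4, Housing = 1*4 = 4, Rod = 1*3 = 3.
Iteration 2: components of {Bolt,Housing,Rod} -> Gear = 4*3 = 12, Hub = 3*4 = 12, Panel = 4*4 = 16.
Iteration 3: no further components; recursion stops.

4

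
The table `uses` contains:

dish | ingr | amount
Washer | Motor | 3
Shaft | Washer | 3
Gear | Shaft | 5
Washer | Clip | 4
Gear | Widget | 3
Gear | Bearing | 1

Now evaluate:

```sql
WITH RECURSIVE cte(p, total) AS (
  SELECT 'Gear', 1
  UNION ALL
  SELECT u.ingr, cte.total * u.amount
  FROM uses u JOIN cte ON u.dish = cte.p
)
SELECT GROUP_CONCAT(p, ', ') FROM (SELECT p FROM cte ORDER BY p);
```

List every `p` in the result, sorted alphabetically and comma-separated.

Base: (Gear, total=1).
Iteration 1: components of {Gear} -> Bearing = 1*1 = 1, Shaft = 1*5 = 5, Widget = 1*3 = 3.
Iteration 2: components of {Bearing,Shaft,Widget} -> Washer = 5*3 = 15.
Iteration 3: components of {Washer} -> Clip = 15*4 = 60, Motor = 15*3 = 45.
Iteration 4: no further components; recursion stops.

Bearing, Clip, Gear, Motor, Shaft, Washer, Widget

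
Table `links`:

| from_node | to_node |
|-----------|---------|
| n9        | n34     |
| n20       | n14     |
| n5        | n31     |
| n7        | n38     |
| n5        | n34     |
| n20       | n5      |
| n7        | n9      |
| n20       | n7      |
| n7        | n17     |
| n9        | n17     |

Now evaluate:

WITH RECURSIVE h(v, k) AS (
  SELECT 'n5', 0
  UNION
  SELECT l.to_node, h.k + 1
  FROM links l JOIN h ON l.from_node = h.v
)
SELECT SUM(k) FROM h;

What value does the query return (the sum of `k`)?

Base: (n5, k=0).
Iteration 1: edges from {n5} -> (n31, k=1), (n34, k=1).
Iteration 2: no outgoing edges from {n31,n34}; recursion stops.
SUM(k) = 0 + 1 + 1 = 2.

2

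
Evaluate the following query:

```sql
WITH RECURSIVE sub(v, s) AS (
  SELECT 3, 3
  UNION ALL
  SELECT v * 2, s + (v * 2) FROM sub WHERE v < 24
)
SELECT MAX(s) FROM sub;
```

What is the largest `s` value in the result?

45

Base: v=3, s=3.
Iteration 1: 3 < 24 holds -> v = 3 * 2 = 6, s = 3 + 6 = 9.
Iteration 2: 6 < 24 holds -> v = 6 * 2 = 12, s = 9 + 12 = 21.
Iteration 3: 12 < 24 holds -> v = 12 * 2 = 24, s = 21 + 24 = 45.
Iteration 4: 24 < 24 fails; recursion stops.
s values: 3, 9, 21, 45; the maximum is 45.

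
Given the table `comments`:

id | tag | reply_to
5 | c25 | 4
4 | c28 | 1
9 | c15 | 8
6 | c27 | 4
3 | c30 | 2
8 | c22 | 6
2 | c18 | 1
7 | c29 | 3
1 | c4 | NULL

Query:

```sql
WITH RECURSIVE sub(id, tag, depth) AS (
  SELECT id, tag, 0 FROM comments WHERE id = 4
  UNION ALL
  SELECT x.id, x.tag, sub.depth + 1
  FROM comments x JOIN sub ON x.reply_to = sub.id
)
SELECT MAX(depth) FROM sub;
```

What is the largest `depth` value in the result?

Base: id=4 (c28) at depth 0.
Iteration 1: rows with reply_to in {4} -> c25 (id 5, depth 1), c27 (id 6, depth 1).
Iteration 2: rows with reply_to in {5,6} -> c22 (id 8, depth 2).
Iteration 3: rows with reply_to in {8} -> c15 (id 9, depth 3).
Iteration 4: no rows with reply_to in {9}; recursion stops.
depth values: 0, 1, 1, 2, 3; the maximum is 3.

3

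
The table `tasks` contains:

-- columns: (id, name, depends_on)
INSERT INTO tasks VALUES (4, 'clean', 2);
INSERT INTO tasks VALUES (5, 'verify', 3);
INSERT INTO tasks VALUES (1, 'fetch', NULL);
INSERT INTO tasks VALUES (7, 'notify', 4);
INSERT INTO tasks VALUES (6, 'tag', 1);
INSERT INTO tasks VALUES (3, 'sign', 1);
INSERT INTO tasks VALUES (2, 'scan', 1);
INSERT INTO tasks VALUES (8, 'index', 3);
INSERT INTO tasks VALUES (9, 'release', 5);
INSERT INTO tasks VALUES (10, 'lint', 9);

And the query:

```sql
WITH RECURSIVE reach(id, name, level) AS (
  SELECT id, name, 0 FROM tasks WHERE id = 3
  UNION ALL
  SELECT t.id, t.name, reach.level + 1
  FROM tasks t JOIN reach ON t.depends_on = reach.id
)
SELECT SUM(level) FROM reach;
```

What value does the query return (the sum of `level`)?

Base: id=3 (sign) at level 0.
Iteration 1: rows with depends_on in {3} -> verify (id 5, level 1), index (id 8, level 1).
Iteration 2: rows with depends_on in {5,8} -> release (id 9, level 2).
Iteration 3: rows with depends_on in {9} -> lint (id 10, level 3).
Iteration 4: no rows with depends_on in {10}; recursion stops.
SUM(level) = 0 + 1 + 1 + 2 + 3 = 7.

7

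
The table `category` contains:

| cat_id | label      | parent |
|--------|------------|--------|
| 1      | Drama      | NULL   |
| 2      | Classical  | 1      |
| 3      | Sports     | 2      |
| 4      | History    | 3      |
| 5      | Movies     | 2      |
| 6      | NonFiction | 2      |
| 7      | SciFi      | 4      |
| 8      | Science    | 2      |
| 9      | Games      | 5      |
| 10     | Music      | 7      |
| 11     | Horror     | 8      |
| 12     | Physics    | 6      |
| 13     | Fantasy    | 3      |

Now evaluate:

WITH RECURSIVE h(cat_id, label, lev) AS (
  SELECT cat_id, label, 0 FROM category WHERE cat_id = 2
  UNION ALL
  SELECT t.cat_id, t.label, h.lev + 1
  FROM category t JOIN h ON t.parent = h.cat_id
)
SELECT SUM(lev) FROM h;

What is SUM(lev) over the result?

21

Base: cat_id=2 (Classical) at lev 0.
Iteration 1: rows with parent in {2} -> Sports (id 3, lev 1), Movies (id 5, lev 1), NonFiction (id 6, lev 1), Science (id 8, lev 1).
Iteration 2: rows with parent in {3,5,6,8} -> History (id 4, lev 2), Games (id 9, lev 2), Horror (id 11, lev 2), Physics (id 12, lev 2), Fantasy (id 13, lev 2).
Iteration 3: rows with parent in {4,9,11,12,13} -> SciFi (id 7, lev 3).
Iteration 4: rows with parent in {7} -> Music (id 10, lev 4).
Iteration 5: no rows with parent in {10}; recursion stops.
SUM(lev) = 0 + 1 + 1 + 1 + 1 + 2 + 2 + 2 + 2 + 2 + 3 + 4 = 21.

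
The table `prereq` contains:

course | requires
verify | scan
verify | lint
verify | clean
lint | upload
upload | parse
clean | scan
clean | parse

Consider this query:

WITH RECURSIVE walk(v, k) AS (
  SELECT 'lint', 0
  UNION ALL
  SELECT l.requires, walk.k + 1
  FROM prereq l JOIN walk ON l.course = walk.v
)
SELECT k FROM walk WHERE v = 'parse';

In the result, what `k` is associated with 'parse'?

Base: (lint, k=0).
Iteration 1: edges from {lint} -> (upload, k=1).
Iteration 2: edges from {upload} -> (parse, k=2).
Iteration 3: no outgoing edges from {parse}; recursion stops.

2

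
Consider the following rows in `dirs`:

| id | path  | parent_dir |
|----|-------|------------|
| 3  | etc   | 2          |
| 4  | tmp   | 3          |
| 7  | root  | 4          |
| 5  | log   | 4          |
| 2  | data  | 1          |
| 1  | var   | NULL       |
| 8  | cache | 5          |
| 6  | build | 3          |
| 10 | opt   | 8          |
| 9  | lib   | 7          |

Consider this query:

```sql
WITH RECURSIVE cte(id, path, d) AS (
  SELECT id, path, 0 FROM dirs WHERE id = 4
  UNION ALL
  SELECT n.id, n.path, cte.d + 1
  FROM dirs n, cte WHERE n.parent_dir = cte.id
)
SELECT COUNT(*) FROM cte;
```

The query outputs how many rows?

6

Base: id=4 (tmp) at d 0.
Iteration 1: rows with parent_dir in {4} -> log (id 5, d 1), root (id 7, d 1).
Iteration 2: rows with parent_dir in {5,7} -> cache (id 8, d 2), lib (id 9, d 2).
Iteration 3: rows with parent_dir in {8,9} -> opt (id 10, d 3).
Iteration 4: no rows with parent_dir in {10}; recursion stops.
Total rows emitted: 6.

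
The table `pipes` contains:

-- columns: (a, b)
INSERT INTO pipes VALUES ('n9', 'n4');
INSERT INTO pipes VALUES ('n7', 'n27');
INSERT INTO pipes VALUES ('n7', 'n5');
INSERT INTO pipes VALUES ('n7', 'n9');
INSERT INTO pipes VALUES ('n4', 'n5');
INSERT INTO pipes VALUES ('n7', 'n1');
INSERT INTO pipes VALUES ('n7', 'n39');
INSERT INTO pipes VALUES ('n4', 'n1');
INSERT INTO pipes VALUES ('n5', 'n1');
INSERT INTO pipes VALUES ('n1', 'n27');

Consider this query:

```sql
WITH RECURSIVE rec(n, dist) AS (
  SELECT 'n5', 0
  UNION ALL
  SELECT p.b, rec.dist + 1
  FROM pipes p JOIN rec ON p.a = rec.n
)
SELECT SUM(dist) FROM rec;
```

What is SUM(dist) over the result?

3

Base: (n5, dist=0).
Iteration 1: edges from {n5} -> (n1, dist=1).
Iteration 2: edges from {n1} -> (n27, dist=2).
Iteration 3: no outgoing edges from {n27}; recursion stops.
SUM(dist) = 0 + 1 + 2 = 3.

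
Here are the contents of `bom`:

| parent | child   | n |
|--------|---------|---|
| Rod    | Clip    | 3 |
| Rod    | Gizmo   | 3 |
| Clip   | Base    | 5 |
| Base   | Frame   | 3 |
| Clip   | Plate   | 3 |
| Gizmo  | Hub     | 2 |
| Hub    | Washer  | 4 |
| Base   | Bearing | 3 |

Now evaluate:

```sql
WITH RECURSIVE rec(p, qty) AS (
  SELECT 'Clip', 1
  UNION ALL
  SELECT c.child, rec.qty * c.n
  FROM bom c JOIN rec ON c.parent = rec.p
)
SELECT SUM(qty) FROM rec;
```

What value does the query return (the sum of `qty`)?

Base: (Clip, qty=1).
Iteration 1: components of {Clip} -> Base = 1*5 = 5, Plate = 1*3 = 3.
Iteration 2: components of {Base,Plate} -> Bearing = 5*3 = 15, Frame = 5*3 = 15.
Iteration 3: no further components; recursion stops.
SUM(qty) = 1 + 5 + 3 + 15 + 15 = 39.

39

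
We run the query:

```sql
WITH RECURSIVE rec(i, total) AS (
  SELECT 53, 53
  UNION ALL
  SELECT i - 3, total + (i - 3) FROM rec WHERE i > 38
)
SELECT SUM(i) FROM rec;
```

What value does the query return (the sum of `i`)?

Base: i=53, total=53.
Iteration 1: 53 > 38 holds -> i = 53 - 3 = 50, total = 53 + 50 = 103.
Iteration 2: 50 > 38 holds -> i = 50 - 3 = 47, total = 103 + 47 = 150.
Iteration 3: 47 > 38 holds -> i = 47 - 3 = 44, total = 150 + 44 = 194.
Iteration 4: 44 > 38 holds -> i = 44 - 3 = 41, total = 194 + 41 = 235.
Iteration 5: 41 > 38 holds -> i = 41 - 3 = 38, total = 235 + 38 = 273.
Iteration 6: 38 > 38 fails; recursion stops.
SUM(i) = 53 + 50 + 47 + 44 + 41 + 38 = 273.

273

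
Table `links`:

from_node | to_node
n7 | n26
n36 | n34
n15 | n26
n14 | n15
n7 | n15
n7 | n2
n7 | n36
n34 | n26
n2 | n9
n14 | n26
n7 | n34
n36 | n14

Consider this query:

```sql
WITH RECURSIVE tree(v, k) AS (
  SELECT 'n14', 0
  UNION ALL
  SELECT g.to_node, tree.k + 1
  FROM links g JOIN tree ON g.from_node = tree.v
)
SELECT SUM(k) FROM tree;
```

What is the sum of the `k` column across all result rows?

Base: (n14, k=0).
Iteration 1: edges from {n14} -> (n15, k=1), (n26, k=1).
Iteration 2: edges from {n15,n26} -> (n26, k=2).
Iteration 3: no outgoing edges from {n26}; recursion stops.
SUM(k) = 0 + 1 + 1 + 2 = 4.

4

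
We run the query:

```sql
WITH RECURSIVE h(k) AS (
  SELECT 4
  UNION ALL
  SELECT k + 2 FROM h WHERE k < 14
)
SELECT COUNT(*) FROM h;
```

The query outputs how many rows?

6

Base: k=4.
Iteration 1: 4 < 14 holds -> k = 4 + 2 = 6.
Iteration 2: 6 < 14 holds -> k = 6 + 2 = 8.
Iteration 3: 8 < 14 holds -> k = 8 + 2 = 10.
Iteration 4: 10 < 14 holds -> k = 10 + 2 = 12.
Iteration 5: 12 < 14 holds -> k = 12 + 2 = 14.
Iteration 6: 14 < 14 fails; recursion stops.
Total rows emitted: 6.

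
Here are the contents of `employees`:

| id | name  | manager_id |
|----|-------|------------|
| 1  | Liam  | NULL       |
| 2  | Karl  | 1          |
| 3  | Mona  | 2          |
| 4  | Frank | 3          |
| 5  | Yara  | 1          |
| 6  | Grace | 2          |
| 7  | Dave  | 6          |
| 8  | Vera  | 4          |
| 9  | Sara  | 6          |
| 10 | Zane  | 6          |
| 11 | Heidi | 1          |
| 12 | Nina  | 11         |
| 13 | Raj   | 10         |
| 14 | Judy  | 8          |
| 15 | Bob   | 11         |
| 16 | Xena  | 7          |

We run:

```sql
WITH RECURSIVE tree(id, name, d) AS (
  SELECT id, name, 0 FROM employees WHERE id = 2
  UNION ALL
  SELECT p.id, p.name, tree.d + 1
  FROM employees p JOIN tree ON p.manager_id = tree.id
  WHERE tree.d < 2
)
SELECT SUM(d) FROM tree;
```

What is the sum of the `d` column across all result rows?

10

Base: id=2 (Karl) at d 0.
Iteration 1: rows with manager_id in {2} -> Mona (id 3, d 1), Grace (id 6, d 1).
Iteration 2: rows with manager_id in {3,6} -> Frank (id 4, d 2), Dave (id 7, d 2), Sara (id 9, d 2), Zane (id 10, d 2).
Iteration 3: d < 2 fails for all current rows; recursion stops.
SUM(d) = 0 + 1 + 1 + 2 + 2 + 2 + 2 = 10.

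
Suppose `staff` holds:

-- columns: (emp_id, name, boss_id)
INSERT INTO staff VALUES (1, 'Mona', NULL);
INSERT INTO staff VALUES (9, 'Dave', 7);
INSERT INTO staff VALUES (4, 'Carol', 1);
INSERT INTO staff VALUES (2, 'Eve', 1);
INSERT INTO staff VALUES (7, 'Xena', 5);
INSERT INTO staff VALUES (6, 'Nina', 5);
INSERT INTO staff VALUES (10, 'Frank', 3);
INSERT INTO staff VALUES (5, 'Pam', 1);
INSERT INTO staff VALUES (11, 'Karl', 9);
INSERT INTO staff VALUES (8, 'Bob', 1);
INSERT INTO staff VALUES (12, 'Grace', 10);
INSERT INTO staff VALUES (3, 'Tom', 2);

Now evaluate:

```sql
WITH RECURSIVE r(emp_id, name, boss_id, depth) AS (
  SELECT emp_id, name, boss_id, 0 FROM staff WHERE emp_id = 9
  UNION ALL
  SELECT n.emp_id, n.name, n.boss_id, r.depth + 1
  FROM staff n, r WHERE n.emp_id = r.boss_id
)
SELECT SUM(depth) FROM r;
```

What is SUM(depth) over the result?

Base: emp_id=9 (Dave), boss_id=7, depth 0.
Iteration 1: join on emp_id=7 -> Xena (id 7, boss_id=5, depth 1).
Iteration 2: join on emp_id=5 -> Pam (id 5, boss_id=1, depth 2).
Iteration 3: join on emp_id=1 -> Mona (id 1, boss_id=NULL, depth 3).
Iteration 4: boss_id is NULL; no match; recursion stops.
SUM(depth) = 0 + 1 + 2 + 3 = 6.

6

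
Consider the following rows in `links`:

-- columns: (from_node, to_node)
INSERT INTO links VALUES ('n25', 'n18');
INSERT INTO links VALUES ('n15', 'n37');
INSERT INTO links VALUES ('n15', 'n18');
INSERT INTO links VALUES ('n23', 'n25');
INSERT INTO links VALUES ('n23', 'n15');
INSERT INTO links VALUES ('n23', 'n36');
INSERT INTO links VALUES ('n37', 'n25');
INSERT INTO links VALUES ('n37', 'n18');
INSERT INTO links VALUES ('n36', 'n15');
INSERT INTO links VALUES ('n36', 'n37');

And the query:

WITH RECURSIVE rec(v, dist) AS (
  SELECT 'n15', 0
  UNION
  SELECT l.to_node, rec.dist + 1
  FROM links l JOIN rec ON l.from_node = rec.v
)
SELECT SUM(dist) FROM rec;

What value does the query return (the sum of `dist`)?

Base: (n15, dist=0).
Iteration 1: edges from {n15} -> (n18, dist=1), (n37, dist=1).
Iteration 2: edges from {n18,n37} -> (n18, dist=2), (n25, dist=2).
Iteration 3: edges from {n18,n25} -> (n18, dist=3).
Iteration 4: no outgoing edges from {n18}; recursion stops.
SUM(dist) = 0 + 1 + 1 + 2 + 2 + 3 = 9.

9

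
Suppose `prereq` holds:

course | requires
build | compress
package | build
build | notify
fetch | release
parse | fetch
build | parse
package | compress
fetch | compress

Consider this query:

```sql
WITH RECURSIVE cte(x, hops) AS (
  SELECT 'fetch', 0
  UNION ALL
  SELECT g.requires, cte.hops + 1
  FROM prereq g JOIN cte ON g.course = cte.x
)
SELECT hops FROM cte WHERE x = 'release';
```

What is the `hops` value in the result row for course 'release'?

Base: (fetch, hops=0).
Iteration 1: edges from {fetch} -> (compress, hops=1), (release, hops=1).
Iteration 2: no outgoing edges from {compress,release}; recursion stops.

1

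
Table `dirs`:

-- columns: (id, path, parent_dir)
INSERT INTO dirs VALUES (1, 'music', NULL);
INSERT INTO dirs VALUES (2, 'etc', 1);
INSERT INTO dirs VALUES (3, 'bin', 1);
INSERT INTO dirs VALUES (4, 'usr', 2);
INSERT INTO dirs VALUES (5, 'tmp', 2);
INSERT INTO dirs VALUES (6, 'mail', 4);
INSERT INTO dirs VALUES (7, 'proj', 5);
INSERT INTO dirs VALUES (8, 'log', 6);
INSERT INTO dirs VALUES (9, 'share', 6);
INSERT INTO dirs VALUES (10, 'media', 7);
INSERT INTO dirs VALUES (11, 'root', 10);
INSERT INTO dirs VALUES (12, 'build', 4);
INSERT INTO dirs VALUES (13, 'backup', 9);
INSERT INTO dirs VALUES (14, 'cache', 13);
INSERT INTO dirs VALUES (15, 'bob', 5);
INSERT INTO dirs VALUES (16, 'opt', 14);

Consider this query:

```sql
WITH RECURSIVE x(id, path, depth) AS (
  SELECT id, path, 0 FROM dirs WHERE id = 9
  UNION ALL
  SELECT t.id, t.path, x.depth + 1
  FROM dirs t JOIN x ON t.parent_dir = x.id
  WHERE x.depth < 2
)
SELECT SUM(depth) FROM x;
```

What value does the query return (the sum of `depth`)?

Base: id=9 (share) at depth 0.
Iteration 1: rows with parent_dir in {9} -> backup (id 13, depth 1).
Iteration 2: rows with parent_dir in {13} -> cache (id 14, depth 2).
Iteration 3: depth < 2 fails for all current rows; recursion stops.
SUM(depth) = 0 + 1 + 2 = 3.

3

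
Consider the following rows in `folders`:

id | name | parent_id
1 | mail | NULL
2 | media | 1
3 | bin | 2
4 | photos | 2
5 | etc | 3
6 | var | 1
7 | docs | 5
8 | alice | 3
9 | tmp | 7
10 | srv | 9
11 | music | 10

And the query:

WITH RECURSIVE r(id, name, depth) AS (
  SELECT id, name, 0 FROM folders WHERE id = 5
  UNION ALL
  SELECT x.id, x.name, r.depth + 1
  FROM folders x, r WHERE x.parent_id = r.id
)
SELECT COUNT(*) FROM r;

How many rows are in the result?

Base: id=5 (etc) at depth 0.
Iteration 1: rows with parent_id in {5} -> docs (id 7, depth 1).
Iteration 2: rows with parent_id in {7} -> tmp (id 9, depth 2).
Iteration 3: rows with parent_id in {9} -> srv (id 10, depth 3).
Iteration 4: rows with parent_id in {10} -> music (id 11, depth 4).
Iteration 5: no rows with parent_id in {11}; recursion stops.
Total rows emitted: 5.

5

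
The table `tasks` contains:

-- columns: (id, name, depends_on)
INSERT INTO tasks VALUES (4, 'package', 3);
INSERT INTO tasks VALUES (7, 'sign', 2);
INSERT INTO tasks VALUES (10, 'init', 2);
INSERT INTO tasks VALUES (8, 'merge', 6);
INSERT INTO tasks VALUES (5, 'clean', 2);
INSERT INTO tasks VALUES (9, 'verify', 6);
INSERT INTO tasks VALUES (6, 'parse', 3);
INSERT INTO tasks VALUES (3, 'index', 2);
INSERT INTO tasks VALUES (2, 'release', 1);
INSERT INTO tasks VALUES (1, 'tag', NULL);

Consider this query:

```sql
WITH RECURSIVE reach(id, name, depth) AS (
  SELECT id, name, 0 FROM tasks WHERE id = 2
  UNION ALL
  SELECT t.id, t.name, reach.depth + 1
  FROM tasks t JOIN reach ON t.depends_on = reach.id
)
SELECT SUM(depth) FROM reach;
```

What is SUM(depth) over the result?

Base: id=2 (release) at depth 0.
Iteration 1: rows with depends_on in {2} -> index (id 3, depth 1), clean (id 5, depth 1), sign (id 7, depth 1), init (id 10, depth 1).
Iteration 2: rows with depends_on in {3,5,7,10} -> package (id 4, depth 2), parse (id 6, depth 2).
Iteration 3: rows with depends_on in {4,6} -> merge (id 8, depth 3), verify (id 9, depth 3).
Iteration 4: no rows with depends_on in {8,9}; recursion stops.
SUM(depth) = 0 + 1 + 1 + 1 + 1 + 2 + 2 + 3 + 3 = 14.

14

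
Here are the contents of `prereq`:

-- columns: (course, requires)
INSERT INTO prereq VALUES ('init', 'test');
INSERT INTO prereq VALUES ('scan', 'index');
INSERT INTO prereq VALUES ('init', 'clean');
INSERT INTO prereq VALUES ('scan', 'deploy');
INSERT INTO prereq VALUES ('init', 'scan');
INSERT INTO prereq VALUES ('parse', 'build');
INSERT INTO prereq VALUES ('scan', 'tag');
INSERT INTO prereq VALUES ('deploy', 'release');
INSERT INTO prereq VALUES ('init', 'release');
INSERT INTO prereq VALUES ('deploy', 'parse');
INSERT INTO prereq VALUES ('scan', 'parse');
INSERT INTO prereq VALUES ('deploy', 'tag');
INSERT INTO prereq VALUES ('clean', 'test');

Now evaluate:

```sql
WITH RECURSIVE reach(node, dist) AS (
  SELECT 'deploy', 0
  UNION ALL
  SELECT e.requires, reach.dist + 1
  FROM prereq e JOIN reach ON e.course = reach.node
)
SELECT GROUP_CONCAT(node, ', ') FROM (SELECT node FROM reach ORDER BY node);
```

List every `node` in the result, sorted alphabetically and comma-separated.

build, deploy, parse, release, tag

Base: (deploy, dist=0).
Iteration 1: edges from {deploy} -> (parse, dist=1), (release, dist=1), (tag, dist=1).
Iteration 2: edges from {parse,release,tag} -> (build, dist=2).
Iteration 3: no outgoing edges from {build}; recursion stops.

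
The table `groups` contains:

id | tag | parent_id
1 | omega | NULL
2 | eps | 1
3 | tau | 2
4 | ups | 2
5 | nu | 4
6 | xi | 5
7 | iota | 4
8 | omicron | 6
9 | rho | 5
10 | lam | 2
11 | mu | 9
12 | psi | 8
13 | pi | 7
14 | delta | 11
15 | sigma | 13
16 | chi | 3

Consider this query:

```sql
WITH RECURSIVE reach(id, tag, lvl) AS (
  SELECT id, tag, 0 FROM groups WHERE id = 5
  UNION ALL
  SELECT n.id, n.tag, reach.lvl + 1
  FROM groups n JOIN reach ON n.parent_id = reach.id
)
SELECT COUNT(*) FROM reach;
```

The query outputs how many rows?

7

Base: id=5 (nu) at lvl 0.
Iteration 1: rows with parent_id in {5} -> xi (id 6, lvl 1), rho (id 9, lvl 1).
Iteration 2: rows with parent_id in {6,9} -> omicron (id 8, lvl 2), mu (id 11, lvl 2).
Iteration 3: rows with parent_id in {8,11} -> psi (id 12, lvl 3), delta (id 14, lvl 3).
Iteration 4: no rows with parent_id in {12,14}; recursion stops.
Total rows emitted: 7.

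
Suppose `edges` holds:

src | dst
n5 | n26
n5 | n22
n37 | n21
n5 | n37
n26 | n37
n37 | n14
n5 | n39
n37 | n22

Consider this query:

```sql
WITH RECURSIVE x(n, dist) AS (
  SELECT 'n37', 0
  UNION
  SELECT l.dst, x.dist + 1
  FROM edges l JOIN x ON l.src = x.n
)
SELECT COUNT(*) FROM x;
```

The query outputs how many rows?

4

Base: (n37, dist=0).
Iteration 1: edges from {n37} -> (n14, dist=1), (n21, dist=1), (n22, dist=1).
Iteration 2: no outgoing edges from {n14,n21,n22}; recursion stops.
Total rows emitted: 4.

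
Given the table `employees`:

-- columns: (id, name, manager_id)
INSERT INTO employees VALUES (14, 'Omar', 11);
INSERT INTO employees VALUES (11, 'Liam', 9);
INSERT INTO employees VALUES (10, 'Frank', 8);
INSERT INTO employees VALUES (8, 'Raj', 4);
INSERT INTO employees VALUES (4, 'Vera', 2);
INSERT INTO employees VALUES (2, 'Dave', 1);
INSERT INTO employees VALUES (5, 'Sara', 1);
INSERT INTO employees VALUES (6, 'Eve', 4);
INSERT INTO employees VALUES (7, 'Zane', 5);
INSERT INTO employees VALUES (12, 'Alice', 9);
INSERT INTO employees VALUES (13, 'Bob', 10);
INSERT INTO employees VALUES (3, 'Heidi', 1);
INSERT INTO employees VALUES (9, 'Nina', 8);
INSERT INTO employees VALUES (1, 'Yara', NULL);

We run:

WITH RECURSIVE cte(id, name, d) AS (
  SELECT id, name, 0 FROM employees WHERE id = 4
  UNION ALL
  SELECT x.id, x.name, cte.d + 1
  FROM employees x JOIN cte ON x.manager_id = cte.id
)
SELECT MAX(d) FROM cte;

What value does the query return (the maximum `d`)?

4

Base: id=4 (Vera) at d 0.
Iteration 1: rows with manager_id in {4} -> Eve (id 6, d 1), Raj (id 8, d 1).
Iteration 2: rows with manager_id in {6,8} -> Nina (id 9, d 2), Frank (id 10, d 2).
Iteration 3: rows with manager_id in {9,10} -> Liam (id 11, d 3), Alice (id 12, d 3), Bob (id 13, d 3).
Iteration 4: rows with manager_id in {11,12,13} -> Omar (id 14, d 4).
Iteration 5: no rows with manager_id in {14}; recursion stops.
d values: 0, 1, 1, 2, 2, 3, 3, 3, 4; the maximum is 4.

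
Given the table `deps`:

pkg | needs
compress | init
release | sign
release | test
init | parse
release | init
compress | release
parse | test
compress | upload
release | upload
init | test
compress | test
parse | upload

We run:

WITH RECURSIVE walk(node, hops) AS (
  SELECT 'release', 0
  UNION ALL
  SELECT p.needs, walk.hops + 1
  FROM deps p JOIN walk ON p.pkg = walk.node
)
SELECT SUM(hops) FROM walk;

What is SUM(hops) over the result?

Base: (release, hops=0).
Iteration 1: edges from {release} -> (init, hops=1), (sign, hops=1), (test, hops=1), (upload, hops=1).
Iteration 2: edges from {init,sign,test,upload} -> (parse, hops=2), (test, hops=2).
Iteration 3: edges from {parse,test} -> (test, hops=3), (upload, hops=3).
Iteration 4: no outgoing edges from {test,upload}; recursion stops.
SUM(hops) = 0 + 1 + 1 + 1 + 1 + 2 + 2 + 3 + 3 = 14.

14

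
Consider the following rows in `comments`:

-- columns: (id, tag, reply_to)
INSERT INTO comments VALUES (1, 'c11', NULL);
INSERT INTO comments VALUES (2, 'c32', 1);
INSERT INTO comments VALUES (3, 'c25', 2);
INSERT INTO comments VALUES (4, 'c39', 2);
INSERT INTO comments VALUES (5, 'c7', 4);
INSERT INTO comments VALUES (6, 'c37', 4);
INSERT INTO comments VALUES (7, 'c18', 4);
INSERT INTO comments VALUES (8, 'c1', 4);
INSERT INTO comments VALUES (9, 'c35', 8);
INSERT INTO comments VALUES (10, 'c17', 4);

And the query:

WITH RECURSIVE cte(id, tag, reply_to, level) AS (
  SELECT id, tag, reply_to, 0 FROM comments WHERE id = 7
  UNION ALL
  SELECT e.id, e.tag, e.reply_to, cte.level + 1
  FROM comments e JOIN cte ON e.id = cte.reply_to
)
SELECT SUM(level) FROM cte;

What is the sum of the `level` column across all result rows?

Base: id=7 (c18), reply_to=4, level 0.
Iteration 1: join on id=4 -> c39 (id 4, reply_to=2, level 1).
Iteration 2: join on id=2 -> c32 (id 2, reply_to=1, level 2).
Iteration 3: join on id=1 -> c11 (id 1, reply_to=NULL, level 3).
Iteration 4: reply_to is NULL; no match; recursion stops.
SUM(level) = 0 + 1 + 2 + 3 = 6.

6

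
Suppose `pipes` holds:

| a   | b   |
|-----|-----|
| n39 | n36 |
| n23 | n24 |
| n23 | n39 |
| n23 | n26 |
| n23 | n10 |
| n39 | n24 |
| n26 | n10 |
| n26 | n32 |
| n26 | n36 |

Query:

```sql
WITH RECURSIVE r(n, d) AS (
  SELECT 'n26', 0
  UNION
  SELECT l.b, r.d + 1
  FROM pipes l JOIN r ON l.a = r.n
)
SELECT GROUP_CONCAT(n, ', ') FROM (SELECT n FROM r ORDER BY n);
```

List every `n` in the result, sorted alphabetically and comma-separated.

Base: (n26, d=0).
Iteration 1: edges from {n26} -> (n10, d=1), (n32, d=1), (n36, d=1).
Iteration 2: no outgoing edges from {n10,n32,n36}; recursion stops.

n10, n26, n32, n36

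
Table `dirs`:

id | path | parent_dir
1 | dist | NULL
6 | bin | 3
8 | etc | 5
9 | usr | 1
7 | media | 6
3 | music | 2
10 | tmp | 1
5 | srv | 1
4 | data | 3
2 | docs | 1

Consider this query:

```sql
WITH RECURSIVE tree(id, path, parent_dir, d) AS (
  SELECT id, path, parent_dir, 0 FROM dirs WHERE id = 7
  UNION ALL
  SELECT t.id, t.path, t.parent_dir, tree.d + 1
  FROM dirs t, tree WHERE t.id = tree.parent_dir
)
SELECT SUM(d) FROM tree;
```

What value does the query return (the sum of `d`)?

Base: id=7 (media), parent_dir=6, d 0.
Iteration 1: join on id=6 -> bin (id 6, parent_dir=3, d 1).
Iteration 2: join on id=3 -> music (id 3, parent_dir=2, d 2).
Iteration 3: join on id=2 -> docs (id 2, parent_dir=1, d 3).
Iteration 4: join on id=1 -> dist (id 1, parent_dir=NULL, d 4).
Iteration 5: parent_dir is NULL; no match; recursion stops.
SUM(d) = 0 + 1 + 2 + 3 + 4 = 10.

10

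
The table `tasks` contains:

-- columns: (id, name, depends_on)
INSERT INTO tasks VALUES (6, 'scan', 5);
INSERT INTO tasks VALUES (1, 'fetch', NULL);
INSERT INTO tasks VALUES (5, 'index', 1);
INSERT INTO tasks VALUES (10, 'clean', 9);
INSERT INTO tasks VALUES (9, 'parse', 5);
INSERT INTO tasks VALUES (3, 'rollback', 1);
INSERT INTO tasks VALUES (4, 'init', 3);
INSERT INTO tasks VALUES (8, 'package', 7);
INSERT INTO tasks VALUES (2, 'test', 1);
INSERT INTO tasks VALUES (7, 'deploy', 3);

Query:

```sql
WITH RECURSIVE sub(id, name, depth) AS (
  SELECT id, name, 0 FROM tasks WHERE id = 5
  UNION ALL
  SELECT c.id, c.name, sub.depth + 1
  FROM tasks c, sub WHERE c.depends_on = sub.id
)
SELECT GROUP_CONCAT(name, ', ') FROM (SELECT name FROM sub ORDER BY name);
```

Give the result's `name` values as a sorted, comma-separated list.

clean, index, parse, scan

Base: id=5 (index) at depth 0.
Iteration 1: rows with depends_on in {5} -> scan (id 6, depth 1), parse (id 9, depth 1).
Iteration 2: rows with depends_on in {6,9} -> clean (id 10, depth 2).
Iteration 3: no rows with depends_on in {10}; recursion stops.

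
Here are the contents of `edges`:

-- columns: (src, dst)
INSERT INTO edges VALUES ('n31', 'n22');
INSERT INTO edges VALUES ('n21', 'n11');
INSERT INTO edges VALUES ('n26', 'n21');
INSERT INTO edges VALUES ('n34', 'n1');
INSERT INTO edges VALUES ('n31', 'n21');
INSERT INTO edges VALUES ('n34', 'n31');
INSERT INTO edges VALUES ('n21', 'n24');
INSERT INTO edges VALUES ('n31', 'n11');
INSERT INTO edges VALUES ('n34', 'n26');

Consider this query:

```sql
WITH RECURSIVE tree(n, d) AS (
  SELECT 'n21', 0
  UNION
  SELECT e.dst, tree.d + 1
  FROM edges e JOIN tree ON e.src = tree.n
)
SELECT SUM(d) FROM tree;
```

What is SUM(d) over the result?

2

Base: (n21, d=0).
Iteration 1: edges from {n21} -> (n11, d=1), (n24, d=1).
Iteration 2: no outgoing edges from {n11,n24}; recursion stops.
SUM(d) = 0 + 1 + 1 = 2.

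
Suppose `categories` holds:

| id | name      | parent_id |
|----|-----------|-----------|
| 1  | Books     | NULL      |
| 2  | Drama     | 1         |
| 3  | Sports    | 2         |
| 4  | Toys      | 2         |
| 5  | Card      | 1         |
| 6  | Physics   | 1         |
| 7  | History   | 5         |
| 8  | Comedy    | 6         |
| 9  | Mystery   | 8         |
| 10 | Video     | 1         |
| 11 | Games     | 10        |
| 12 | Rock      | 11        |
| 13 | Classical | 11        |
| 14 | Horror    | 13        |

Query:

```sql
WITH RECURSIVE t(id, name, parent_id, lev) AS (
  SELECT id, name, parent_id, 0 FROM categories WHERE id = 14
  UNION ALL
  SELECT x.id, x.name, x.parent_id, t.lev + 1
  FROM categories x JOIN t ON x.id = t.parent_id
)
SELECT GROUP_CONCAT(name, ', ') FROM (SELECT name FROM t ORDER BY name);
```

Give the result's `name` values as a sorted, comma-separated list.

Base: id=14 (Horror), parent_id=13, lev 0.
Iteration 1: join on id=13 -> Classical (id 13, parent_id=11, lev 1).
Iteration 2: join on id=11 -> Games (id 11, parent_id=10, lev 2).
Iteration 3: join on id=10 -> Video (id 10, parent_id=1, lev 3).
Iteration 4: join on id=1 -> Books (id 1, parent_id=NULL, lev 4).
Iteration 5: parent_id is NULL; no match; recursion stops.

Books, Classical, Games, Horror, Video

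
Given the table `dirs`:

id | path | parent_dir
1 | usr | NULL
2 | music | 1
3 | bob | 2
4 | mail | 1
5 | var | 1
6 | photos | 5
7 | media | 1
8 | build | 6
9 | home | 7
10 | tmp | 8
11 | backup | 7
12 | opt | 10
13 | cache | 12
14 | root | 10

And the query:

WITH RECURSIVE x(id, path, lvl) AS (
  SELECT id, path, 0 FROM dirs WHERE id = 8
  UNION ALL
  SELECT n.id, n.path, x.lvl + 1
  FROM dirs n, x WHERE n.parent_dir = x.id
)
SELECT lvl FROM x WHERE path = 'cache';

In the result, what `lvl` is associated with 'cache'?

3

Base: id=8 (build) at lvl 0.
Iteration 1: rows with parent_dir in {8} -> tmp (id 10, lvl 1).
Iteration 2: rows with parent_dir in {10} -> opt (id 12, lvl 2), root (id 14, lvl 2).
Iteration 3: rows with parent_dir in {12,14} -> cache (id 13, lvl 3).
Iteration 4: no rows with parent_dir in {13}; recursion stops.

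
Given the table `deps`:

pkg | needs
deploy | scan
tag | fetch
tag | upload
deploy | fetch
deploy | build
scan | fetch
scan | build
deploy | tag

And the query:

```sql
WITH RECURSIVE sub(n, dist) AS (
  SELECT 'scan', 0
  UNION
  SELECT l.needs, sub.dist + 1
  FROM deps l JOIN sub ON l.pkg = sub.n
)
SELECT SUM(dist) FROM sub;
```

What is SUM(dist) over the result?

Base: (scan, dist=0).
Iteration 1: edges from {scan} -> (build, dist=1), (fetch, dist=1).
Iteration 2: no outgoing edges from {build,fetch}; recursion stops.
SUM(dist) = 0 + 1 + 1 = 2.

2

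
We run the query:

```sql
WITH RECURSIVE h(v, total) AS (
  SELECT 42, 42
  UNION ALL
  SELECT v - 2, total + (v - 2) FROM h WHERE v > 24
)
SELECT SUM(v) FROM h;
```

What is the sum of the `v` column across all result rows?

Base: v=42, total=42.
Iteration 1: 42 > 24 holds -> v = 42 - 2 = 40, total = 42 + 40 = 82.
Iteration 2: 40 > 24 holds -> v = 40 - 2 = 38, total = 82 + 38 = 120.
Iteration 3: 38 > 24 holds -> v = 38 - 2 = 36, total = 120 + 36 = 156.
Iteration 4: 36 > 24 holds -> v = 36 - 2 = 34, total = 156 + 34 = 190.
Iteration 5: 34 > 24 holds -> v = 34 - 2 = 32, total = 190 + 32 = 222.
Iteration 6: 32 > 24 holds -> v = 32 - 2 = 30, total = 222 + 30 = 252.
Iteration 7: 30 > 24 holds -> v = 30 - 2 = 28, total = 252 + 28 = 280.
Iteration 8: 28 > 24 holds -> v = 28 - 2 = 26, total = 280 + 26 = 306.
Iteration 9: 26 > 24 holds -> v = 26 - 2 = 24, total = 306 + 24 = 330.
Iteration 10: 24 > 24 fails; recursion stops.
SUM(v) = 42 + 40 + 38 + 36 + 34 + 32 + 30 + 28 + 26 + 24 = 330.

330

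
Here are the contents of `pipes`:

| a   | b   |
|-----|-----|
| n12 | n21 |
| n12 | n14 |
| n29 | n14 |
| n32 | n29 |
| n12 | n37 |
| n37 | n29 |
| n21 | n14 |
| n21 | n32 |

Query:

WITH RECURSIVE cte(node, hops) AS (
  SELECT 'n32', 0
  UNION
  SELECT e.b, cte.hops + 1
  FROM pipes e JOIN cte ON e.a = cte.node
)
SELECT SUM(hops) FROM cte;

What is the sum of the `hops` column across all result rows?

3

Base: (n32, hops=0).
Iteration 1: edges from {n32} -> (n29, hops=1).
Iteration 2: edges from {n29} -> (n14, hops=2).
Iteration 3: no outgoing edges from {n14}; recursion stops.
SUM(hops) = 0 + 1 + 2 = 3.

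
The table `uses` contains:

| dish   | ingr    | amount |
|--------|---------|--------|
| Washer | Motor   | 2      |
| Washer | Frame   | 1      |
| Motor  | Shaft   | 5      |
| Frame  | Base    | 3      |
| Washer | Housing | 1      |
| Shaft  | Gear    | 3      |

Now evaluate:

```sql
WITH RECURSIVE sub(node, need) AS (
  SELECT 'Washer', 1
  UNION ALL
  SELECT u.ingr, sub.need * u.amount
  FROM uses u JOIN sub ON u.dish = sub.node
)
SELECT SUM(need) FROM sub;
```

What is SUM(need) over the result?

48

Base: (Washer, need=1).
Iteration 1: components of {Washer} -> Frame = 1*1 = 1, Housing = 1*1 = 1, Motor = 1*2 = 2.
Iteration 2: components of {Frame,Housing,Motor} -> Base = 1*3 = 3, Shaft = 2*5 = 10.
Iteration 3: components of {Base,Shaft} -> Gear = 10*3 = 30.
Iteration 4: no further components; recursion stops.
SUM(need) = 1 + 2 + 1 + 1 + 10 + 3 + 30 = 48.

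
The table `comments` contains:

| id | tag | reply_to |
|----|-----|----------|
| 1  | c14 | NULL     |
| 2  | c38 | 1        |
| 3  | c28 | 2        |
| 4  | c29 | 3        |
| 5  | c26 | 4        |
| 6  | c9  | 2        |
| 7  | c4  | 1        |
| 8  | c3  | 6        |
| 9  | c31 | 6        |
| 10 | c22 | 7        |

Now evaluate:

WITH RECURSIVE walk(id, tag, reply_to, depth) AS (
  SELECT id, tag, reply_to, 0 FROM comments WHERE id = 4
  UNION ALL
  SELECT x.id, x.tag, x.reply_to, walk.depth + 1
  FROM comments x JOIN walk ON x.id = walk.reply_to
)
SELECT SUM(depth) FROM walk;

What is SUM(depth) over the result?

6

Base: id=4 (c29), reply_to=3, depth 0.
Iteration 1: join on id=3 -> c28 (id 3, reply_to=2, depth 1).
Iteration 2: join on id=2 -> c38 (id 2, reply_to=1, depth 2).
Iteration 3: join on id=1 -> c14 (id 1, reply_to=NULL, depth 3).
Iteration 4: reply_to is NULL; no match; recursion stops.
SUM(depth) = 0 + 1 + 2 + 3 = 6.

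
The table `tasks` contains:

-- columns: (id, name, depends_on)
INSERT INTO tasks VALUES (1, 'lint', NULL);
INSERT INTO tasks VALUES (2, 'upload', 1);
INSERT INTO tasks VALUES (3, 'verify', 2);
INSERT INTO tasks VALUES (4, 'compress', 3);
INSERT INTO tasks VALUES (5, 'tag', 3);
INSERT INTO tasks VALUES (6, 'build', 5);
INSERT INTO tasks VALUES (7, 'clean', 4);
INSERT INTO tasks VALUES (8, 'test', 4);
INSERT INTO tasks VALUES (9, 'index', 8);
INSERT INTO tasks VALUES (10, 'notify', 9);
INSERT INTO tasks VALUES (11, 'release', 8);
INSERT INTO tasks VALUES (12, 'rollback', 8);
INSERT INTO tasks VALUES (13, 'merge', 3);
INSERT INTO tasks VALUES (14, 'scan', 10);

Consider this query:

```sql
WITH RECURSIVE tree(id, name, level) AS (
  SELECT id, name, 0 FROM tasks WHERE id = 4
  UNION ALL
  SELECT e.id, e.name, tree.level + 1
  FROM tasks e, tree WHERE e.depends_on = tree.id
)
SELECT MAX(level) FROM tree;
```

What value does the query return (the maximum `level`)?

4

Base: id=4 (compress) at level 0.
Iteration 1: rows with depends_on in {4} -> clean (id 7, level 1), test (id 8, level 1).
Iteration 2: rows with depends_on in {7,8} -> index (id 9, level 2), release (id 11, level 2), rollback (id 12, level 2).
Iteration 3: rows with depends_on in {9,11,12} -> notify (id 10, level 3).
Iteration 4: rows with depends_on in {10} -> scan (id 14, level 4).
Iteration 5: no rows with depends_on in {14}; recursion stops.
level values: 0, 1, 1, 2, 2, 2, 3, 4; the maximum is 4.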